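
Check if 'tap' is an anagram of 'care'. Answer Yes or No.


Sorted letters of 'tap': 'apt'
Sorted letters of 'care': 'acer'
They do not match.

No


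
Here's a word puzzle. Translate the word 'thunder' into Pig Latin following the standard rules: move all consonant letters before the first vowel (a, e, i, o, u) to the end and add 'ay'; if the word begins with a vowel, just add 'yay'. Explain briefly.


'thunder': move consonant cluster 'th' to end and add 'ay': 'underthay'.

underthay


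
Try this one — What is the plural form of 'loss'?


Apply rule: Add -es (sibilant/fricative ending). 'loss' becomes 'losses'.

losses


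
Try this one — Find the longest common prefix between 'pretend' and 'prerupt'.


Compare from the start: 3 characters match: 'pre'. Mismatch at position 4: 't' vs 'r'.

pre


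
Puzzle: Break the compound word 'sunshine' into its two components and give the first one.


Split 'sunshine' into 'sun' + 'shine'. The first part is 'sun'.

sun


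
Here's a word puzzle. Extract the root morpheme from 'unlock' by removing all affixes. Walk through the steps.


Remove prefix 'un' from 'unlock' to get root 'lock'.

lock


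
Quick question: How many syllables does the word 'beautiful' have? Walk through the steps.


Break 'beautiful' into syllables: beau-ti-ful -> beau | ti | ful = 3 syllables

3 syllables


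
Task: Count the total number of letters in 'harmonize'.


Spell out 'harmonize' and number each letter: h(1), a(2), r(3), m(4), o(5), n(6), i(7), z(8), e(9). Total: 9 letters.

9


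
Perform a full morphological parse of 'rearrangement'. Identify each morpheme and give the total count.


Step 1: Identify prefix: 're' (meaning: again)
Step 2: Identify root: 'arrange'
Step 3: Identify suffix(es): 'ment'
Decomposition: re- (prefix: again) + arrange (root) + -ment (suffix: action/result)
Total morphemes: 3

3 morphemes (re- (prefix: again) + arrange (root) + -ment (suffix: action/result))


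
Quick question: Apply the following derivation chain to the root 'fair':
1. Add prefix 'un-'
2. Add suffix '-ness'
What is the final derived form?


Step 1: Add prefix 'un-' to 'fair' = 'unfair'
Step 2: Add suffix '-ness' to 'unfair' = 'unfairness'

unfairness


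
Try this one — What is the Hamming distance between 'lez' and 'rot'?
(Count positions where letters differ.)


Alignment:
Position 1: 'l' vs 'r' = DIFFER
Position 2: 'e' vs 'o' = DIFFER
Position 3: 'z' vs 't' = DIFFER
Total differences: 3

3


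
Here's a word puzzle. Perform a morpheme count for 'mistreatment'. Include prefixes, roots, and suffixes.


Decomposition: mis- (prefix) + treat (root) + -ment (suffix) = 3 morpheme(s)

3 morphemes


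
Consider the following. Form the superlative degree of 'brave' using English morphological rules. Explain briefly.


Apply superlative formation (ends in e: add -st): 'brave' -> 'bravest'.

bravest


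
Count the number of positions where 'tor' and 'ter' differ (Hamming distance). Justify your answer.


Alignment:
Position 1: 't' vs 't' = match
Position 2: 'o' vs 'e' = DIFFER
Position 3: 'r' vs 'r' = match
Total differences: 1

1


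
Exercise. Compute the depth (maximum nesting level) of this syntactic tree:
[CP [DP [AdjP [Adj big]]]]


Count bracket nesting levels:
'[' at pos 0: depth = 1
'[' at pos 4: depth = 2
'[' at pos 8: depth = 3
'[' at pos 14: depth = 4
Maximum depth reached: 4

4


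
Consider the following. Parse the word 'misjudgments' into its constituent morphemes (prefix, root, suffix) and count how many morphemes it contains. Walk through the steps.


Step 1: Identify prefix: 'mis' (meaning: wrongly)
Step 2: Identify root: 'judge'
Step 3: Identify suffix(es): 'ment, s'
Decomposition: mis- (prefix: wrongly) + judge (root) + -ment (suffix: action/result) + -s (plural)
Total morphemes: 4

4 morphemes (mis- (prefix: wrongly) + judge (root) + -ment (suffix: action/result) + -s (plural))


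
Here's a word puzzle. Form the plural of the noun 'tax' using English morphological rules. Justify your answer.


Apply rule: Add -es (sibilant/fricative ending). 'tax' becomes 'taxes'.

taxes


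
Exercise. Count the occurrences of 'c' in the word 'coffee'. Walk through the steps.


Letter 'c' in 'coffee': found at position(s) 1 = 1 occurrence(s).

1


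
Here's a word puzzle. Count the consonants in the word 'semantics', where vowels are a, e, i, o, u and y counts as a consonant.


Consonants in 'semantics': s, m, n, t, c, s = 6 consonants.

6


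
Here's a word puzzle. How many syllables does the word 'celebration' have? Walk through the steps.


Break 'celebration' into syllables: cel-e-bra-tion -> cel | e | bra | tion = 4 syllables

4 syllables


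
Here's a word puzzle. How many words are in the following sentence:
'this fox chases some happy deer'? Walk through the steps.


Split into words: this | fox | chases | some | happy | deer = 6 words.

6


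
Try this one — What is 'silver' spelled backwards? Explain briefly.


Reverse 'silver' character by character: 'revlis'.

revlis


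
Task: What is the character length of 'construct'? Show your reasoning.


Spell out 'construct' and number each letter: c(1), o(2), n(3), s(4), t(5), r(6), u(7), c(8), t(9). Total: 9 letters.

9


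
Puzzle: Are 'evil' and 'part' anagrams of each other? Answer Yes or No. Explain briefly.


Sorted letters of 'evil': 'eilv'
Sorted letters of 'part': 'aprt'
They do not match.

No


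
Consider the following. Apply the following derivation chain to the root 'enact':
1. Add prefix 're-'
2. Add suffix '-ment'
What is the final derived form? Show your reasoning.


Step 1: Add prefix 're-' to 'enact' = 'reenact'
Step 2: Add suffix '-ment' to 'reenact' = 'reenactment'

reenactment


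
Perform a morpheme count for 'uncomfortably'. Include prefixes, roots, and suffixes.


Decomposition: un- (prefix) + comfort (root) + -able (suffix) + -ly (suffix) = 4 morpheme(s)

4 morphemes


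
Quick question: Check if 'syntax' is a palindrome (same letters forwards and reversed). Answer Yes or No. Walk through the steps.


Forward: 'syntax'
Reversed: 'xatnys'
They differ.

No


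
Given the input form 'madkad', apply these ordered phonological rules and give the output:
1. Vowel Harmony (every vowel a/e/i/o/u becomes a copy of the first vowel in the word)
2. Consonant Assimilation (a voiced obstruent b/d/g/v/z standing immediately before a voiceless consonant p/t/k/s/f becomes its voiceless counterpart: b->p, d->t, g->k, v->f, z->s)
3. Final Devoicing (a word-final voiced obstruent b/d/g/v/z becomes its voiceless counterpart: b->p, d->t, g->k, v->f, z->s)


Starting form: 'madkad'
Rule 1: Vowel Harmony: all vowels already match. No change.
Rule 2: Consonant Assimilation: voiced obstruent before voiceless consonant becomes voiceless ('dk' -> 'tk'). 'madkad' -> 'matkad'
Rule 3: Final Devoicing: word-final voiced obstruent 'd' becomes voiceless 't'. 'matkad' -> 'matkat'
Final form: 'matkat'

matkat


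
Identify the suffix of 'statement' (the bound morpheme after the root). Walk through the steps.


The word 'statement' = 'state' (root) + '-ment' (suffix). The suffix is '-ment'.

ment


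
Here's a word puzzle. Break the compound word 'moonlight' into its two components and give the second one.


Split 'moonlight' into 'moon' + 'light'. The second part is 'light'.

light


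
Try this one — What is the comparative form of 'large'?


Apply comparative formation (ends in e: add -r): 'large' -> 'larger'.

larger


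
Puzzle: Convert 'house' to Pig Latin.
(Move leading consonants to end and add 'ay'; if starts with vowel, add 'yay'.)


'house': move consonant cluster 'h' to end and add 'ay': 'ousehay'.

ousehay


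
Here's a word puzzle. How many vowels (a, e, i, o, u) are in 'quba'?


Vowels in 'quba': u, a = 2 vowels.

2


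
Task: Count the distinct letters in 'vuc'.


Unique letters in 'vuc': {c, u, v} = 3 distinct letters.

3


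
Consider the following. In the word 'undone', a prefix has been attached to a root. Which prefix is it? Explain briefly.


The word 'undone' = 'un' (prefix) + 'done' (root). The prefix is 'un'.

un


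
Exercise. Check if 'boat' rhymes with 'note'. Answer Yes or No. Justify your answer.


Rime (stressed vowel + following sounds) of 'boat': -oat = /oʊt/
Rime of 'note': -ote = /oʊt/
/oʊt/ and /oʊt/ are the same ending sound, so the words rhyme.

Yes


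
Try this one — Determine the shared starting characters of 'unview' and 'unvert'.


Compare from the start: 3 characters match: 'unv'. Mismatch at position 4: 'i' vs 'e'.

unv


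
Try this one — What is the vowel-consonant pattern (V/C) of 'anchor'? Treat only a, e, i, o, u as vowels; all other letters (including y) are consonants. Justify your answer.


Letter mapping: a = V, n = C, c = C, h = C, o = V, r = C.

VCCCVC


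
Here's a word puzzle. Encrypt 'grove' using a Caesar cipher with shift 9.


Shift each letter by 9: g -> p, r -> a, o -> x, v -> e, e -> n. Result: 'paxen'.

paxen


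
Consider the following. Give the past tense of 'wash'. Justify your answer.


Apply rule: Add -ed. 'wash' becomes 'washed'.

washed


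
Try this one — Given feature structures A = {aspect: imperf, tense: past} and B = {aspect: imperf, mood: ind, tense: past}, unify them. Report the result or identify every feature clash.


Compare features:
aspect: A=imperf vs B=imperf -> unified: imperf
mood: A=_ vs B=ind -> unified: ind
tense: A=past vs B=past -> unified: past
No clashes found.

Unified: {aspect: imperf, mood: ind, tense: past}


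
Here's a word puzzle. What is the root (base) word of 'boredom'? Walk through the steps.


Remove suffix '-dom' from 'boredom' to get root 'bore'.

bore


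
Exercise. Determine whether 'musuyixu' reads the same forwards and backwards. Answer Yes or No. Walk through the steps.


Forward: 'musuyixu'
Reversed: 'uxiyusum'
They differ.

No


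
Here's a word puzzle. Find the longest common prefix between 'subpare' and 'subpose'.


Compare from the start: 4 characters match: 'subp'. Mismatch at position 5: 'a' vs 'o'.

subp


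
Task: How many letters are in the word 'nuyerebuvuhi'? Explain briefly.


Spell out 'nuyerebuvuhi' and number each letter: n(1), u(2), y(3), e(4), r(5), e(6), b(7), u(8), v(9), u(10), h(11), i(12). Total: 12 letters.

12


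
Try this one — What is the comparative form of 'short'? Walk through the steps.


Apply comparative formation (add -er): 'short' -> 'shorter'.

shorter


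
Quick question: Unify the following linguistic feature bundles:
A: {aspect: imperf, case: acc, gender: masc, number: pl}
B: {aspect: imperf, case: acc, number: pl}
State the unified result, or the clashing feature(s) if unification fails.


Compare features:
aspect: A=imperf vs B=imperf -> unified: imperf
case: A=acc vs B=acc -> unified: acc
gender: A=masc vs B=_ -> unified: masc
number: A=pl vs B=pl -> unified: pl
No clashes found.

Unified: {aspect: imperf, case: acc, gender: masc, number: pl}


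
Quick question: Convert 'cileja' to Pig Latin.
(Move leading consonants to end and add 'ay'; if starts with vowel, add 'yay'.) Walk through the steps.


'cileja': move consonant cluster 'c' to end and add 'ay': 'ilejacay'.

ilejacay


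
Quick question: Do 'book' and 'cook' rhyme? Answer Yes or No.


Rime (stressed vowel + following sounds) of 'book': -ook = /ʊk/
Rime of 'cook': -ook = /ʊk/
/ʊk/ and /ʊk/ are the same ending sound, so the words rhyme.

Yes


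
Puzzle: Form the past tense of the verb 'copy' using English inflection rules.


Apply rule: Change -y to -ied. 'copy' becomes 'copied'.

copied


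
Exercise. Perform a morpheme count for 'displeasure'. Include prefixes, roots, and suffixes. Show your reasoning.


Decomposition: dis- (prefix) + please (root) + -ure (suffix) = 3 morpheme(s)

3 morphemes


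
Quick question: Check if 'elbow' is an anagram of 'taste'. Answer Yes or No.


Sorted letters of 'elbow': 'below'
Sorted letters of 'taste': 'aestt'
They do not match.

No


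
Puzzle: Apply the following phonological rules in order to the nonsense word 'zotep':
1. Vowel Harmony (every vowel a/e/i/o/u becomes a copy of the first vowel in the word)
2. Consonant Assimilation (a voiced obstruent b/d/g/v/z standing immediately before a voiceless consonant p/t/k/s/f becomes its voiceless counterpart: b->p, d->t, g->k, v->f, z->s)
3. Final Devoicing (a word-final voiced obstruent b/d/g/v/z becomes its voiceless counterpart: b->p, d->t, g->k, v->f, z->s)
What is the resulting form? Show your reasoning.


Starting form: 'zotep'
Rule 1: Vowel Harmony: all vowels become 'o' (matching first vowel). 'zotep' -> 'zotop'
Rule 2: Consonant Assimilation: no voiced obstruent (b/d/g/v/z) stands immediately before a voiceless consonant (p/t/k/s/f). No change.
Rule 3: Final Devoicing: final consonant 'p' is not one of the voiced obstruents b/d/g/v/z. No change.
Final form: 'zotop'

zotop


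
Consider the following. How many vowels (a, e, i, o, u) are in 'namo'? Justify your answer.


Vowels in 'namo': a, o = 2 vowels.

2


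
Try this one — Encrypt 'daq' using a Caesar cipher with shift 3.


Shift each letter by 3: d -> g, a -> d, q -> t. Result: 'gdt'.

gdt


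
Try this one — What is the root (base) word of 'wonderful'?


Remove suffix '-ful' from 'wonderful' to get root 'wonder'.

wonder


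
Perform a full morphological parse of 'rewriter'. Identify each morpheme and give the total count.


Step 1: Identify prefix: 're' (meaning: again)
Step 2: Identify root: 'write'
Step 3: Identify suffix(es): 'er'
Decomposition: re- (prefix: again) + write (root) + -er (suffix: one who)
Total morphemes: 3

3 morphemes (re- (prefix: again) + write (root) + -er (suffix: one who))


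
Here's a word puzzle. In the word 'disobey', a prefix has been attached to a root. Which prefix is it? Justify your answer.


The word 'disobey' = 'dis' (prefix) + 'obey' (root). The prefix is 'dis'.

dis


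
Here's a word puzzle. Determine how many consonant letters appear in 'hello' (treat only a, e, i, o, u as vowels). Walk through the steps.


Consonants in 'hello': h, l, l = 3 consonants.

3


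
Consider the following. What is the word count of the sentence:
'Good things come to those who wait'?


Split into words: Good | things | come | to | those | who | wait = 7 words.

7


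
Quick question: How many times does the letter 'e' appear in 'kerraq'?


Letter 'e' in 'kerraq': found at position(s) 2 = 1 occurrence(s).

1


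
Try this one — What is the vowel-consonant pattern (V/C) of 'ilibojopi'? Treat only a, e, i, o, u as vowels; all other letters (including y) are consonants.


Letter mapping: i = V, l = C, i = V, b = C, o = V, j = C, o = V, p = C, i = V.

VCVCVCVCV


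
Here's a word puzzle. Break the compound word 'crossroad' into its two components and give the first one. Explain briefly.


Split 'crossroad' into 'cross' + 'road'. The first part is 'cross'.

cross


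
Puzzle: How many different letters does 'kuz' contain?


Unique letters in 'kuz': {k, u, z} = 3 distinct letters.

3


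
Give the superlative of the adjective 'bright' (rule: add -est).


Apply superlative formation (add -est): 'bright' -> 'brightest'.

brightest


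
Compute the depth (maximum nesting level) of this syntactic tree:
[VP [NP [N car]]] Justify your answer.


Count bracket nesting levels:
'[' at pos 0: depth = 1
'[' at pos 4: depth = 2
'[' at pos 8: depth = 3
Maximum depth reached: 3

3


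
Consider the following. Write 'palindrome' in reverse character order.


Reverse 'palindrome' character by character: 'emordnilap'.

emordnilap


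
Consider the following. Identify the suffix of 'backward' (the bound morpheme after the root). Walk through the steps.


The word 'backward' = 'back' (root) + '-ward' (suffix). The suffix is '-ward'.

ward


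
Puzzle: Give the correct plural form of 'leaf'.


Apply rule: Change -f to -ves. 'leaf' becomes 'leaves'.

leaves


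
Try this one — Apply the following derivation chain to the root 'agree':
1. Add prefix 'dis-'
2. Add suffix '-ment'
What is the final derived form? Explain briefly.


Step 1: Add prefix 'dis-' to 'agree' = 'disagree'
Step 2: Add suffix '-ment' to 'disagree' = 'disagreement'

disagreement


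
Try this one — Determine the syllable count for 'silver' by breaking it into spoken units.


Break 'silver' into syllables: sil-ver -> sil | ver = 2 syllables

2 syllables


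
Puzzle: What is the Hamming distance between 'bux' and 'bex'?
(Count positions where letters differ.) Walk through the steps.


Alignment:
Position 1: 'b' vs 'b' = match
Position 2: 'u' vs 'e' = DIFFER
Position 3: 'x' vs 'x' = match
Total differences: 1

1


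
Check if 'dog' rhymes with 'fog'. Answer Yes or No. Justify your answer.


Rime (stressed vowel + following sounds) of 'dog': -og = /ɒg/
Rime of 'fog': -og = /ɒg/
/ɒg/ and /ɒg/ are the same ending sound, so the words rhyme.

Yes


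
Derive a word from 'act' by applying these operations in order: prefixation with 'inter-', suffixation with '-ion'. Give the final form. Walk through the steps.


Step 1: Add prefix 'inter-' to 'act' = 'interact'
Step 2: Add suffix '-ion' to 'interact' = 'interaction'

interaction


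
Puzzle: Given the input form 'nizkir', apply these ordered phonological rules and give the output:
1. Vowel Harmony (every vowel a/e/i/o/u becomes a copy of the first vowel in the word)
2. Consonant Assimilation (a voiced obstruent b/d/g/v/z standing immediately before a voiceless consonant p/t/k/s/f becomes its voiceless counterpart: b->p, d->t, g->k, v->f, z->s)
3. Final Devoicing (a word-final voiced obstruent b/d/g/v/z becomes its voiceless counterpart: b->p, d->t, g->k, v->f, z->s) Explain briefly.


Starting form: 'nizkir'
Rule 1: Vowel Harmony: all vowels already match. No change.
Rule 2: Consonant Assimilation: voiced obstruent before voiceless consonant becomes voiceless ('zk' -> 'sk'). 'nizkir' -> 'niskir'
Rule 3: Final Devoicing: final consonant 'r' is not one of the voiced obstruents b/d/g/v/z. No change.
Final form: 'niskir'

niskir


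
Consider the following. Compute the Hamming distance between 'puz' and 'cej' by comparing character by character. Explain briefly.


Alignment:
Position 1: 'p' vs 'c' = DIFFER
Position 2: 'u' vs 'e' = DIFFER
Position 3: 'z' vs 'j' = DIFFER
Total differences: 3

3


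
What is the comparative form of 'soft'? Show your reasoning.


Apply comparative formation (add -er): 'soft' -> 'softer'.

softer


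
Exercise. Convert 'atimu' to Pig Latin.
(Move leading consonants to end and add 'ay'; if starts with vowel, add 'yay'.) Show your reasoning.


'atimu' starts with a vowel, so add 'yay': 'atimuyay'.

atimuyay


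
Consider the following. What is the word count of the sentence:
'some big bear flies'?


Split into words: some | big | bear | flies = 4 words.

4


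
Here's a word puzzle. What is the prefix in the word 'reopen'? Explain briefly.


The word 'reopen' = 're' (prefix) + 'open' (root). The prefix is 're'.

re


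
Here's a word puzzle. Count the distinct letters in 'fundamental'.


Unique letters in 'fundamental': {a, d, e, f, l, m, n, t, u} = 9 distinct letters.

9


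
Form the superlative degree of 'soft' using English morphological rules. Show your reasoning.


Apply superlative formation (add -est): 'soft' -> 'softest'.

softest


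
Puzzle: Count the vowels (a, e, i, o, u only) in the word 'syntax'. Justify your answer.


Vowels in 'syntax': a = 1 vowels.

1


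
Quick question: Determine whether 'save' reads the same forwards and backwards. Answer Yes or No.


Forward: 'save'
Reversed: 'evas'
They differ.

No


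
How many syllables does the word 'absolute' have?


Break 'absolute' into syllables: ab-so-lute -> ab | so | lute = 3 syllables

3 syllables


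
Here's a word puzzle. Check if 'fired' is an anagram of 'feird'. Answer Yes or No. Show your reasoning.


Sorted letters of 'fired': 'defir'
Sorted letters of 'feird': 'defir'
They match.

Yes


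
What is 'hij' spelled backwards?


Reverse 'hij' character by character: 'jih'.

jih


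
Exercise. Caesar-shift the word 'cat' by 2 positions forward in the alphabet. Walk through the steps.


Shift each letter by 2: c -> e, a -> c, t -> v. Result: 'ecv'.

ecv


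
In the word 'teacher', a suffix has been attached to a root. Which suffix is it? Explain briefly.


The word 'teacher' = 'teach' (root) + '-er' (suffix). The suffix is '-er'.

er


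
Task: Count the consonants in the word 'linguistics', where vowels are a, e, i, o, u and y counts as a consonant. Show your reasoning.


Consonants in 'linguistics': l, n, g, s, t, c, s = 7 consonants.

7


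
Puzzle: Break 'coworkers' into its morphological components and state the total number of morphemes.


Step 1: Identify prefix: 'co' (meaning: together)
Step 2: Identify root: 'work'
Step 3: Identify suffix(es): 'er, s'
Decomposition: co- (prefix: together) + work (root) + -er (suffix: one who) + -s (plural)
Total morphemes: 4

4 morphemes (co- (prefix: together) + work (root) + -er (suffix: one who) + -s (plural))


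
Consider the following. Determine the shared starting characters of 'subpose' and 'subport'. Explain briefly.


Compare from the start: 5 characters match: 'subpo'. Mismatch at position 6: 's' vs 'r'.

subpo


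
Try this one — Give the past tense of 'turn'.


Apply rule: Add -ed. 'turn' becomes 'turned'.

turned


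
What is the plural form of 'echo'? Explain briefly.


Apply rule: Add -es (consonant + o). 'echo' becomes 'echoes'.

echoes


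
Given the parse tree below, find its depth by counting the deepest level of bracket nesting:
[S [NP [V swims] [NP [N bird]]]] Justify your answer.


Count bracket nesting levels:
'[' at pos 0: depth = 1
'[' at pos 3: depth = 2
'[' at pos 7: depth = 3
'[' at pos 17: depth = 3
'[' at pos 21: depth = 4
Maximum depth reached: 4

4


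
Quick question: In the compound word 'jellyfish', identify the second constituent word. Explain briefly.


Split 'jellyfish' into 'jelly' + 'fish'. The second part is 'fish'.

fish


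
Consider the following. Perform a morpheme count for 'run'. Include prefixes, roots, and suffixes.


Decomposition: run (free morpheme) = 1 morpheme(s)

1 morphemes


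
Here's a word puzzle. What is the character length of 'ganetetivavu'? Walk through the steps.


Spell out 'ganetetivavu' and number each letter: g(1), a(2), n(3), e(4), t(5), e(6), t(7), i(8), v(9), a(10), v(11), u(12). Total: 12 letters.

12


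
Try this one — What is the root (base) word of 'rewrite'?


Remove prefix 're' from 'rewrite' to get root 'write'.

write


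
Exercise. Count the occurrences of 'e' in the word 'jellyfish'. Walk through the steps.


Letter 'e' in 'jellyfish': found at position(s) 2 = 1 occurrence(s).

1


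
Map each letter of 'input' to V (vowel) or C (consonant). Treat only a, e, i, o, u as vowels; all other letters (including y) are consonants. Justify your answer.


Letter mapping: i = V, n = C, p = C, u = V, t = C.

VCCVC


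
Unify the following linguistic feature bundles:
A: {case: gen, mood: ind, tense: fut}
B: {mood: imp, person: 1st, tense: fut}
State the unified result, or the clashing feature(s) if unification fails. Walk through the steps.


Compare features:
case: A=gen vs B=_ -> unified: gen
mood: A=ind vs B=imp -> CLASH
person: A=_ vs B=1st -> unified: 1st
tense: A=fut vs B=fut -> unified: fut
Clash detected on feature 'mood' (ind vs imp); unification fails.

CLASH on 'mood' (ind vs imp)


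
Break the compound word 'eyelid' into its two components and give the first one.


Split 'eyelid' into 'eye' + 'lid'. The first part is 'eye'.

eye


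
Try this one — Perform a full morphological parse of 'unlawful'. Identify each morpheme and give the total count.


Step 1: Identify prefix: 'un' (meaning: not/reverse)
Step 2: Identify root: 'law'
Step 3: Identify suffix(es): 'ful'
Decomposition: un- (prefix: not/reverse) + law (root) + -ful (suffix: full of)
Total morphemes: 3

3 morphemes (un- (prefix: not/reverse) + law (root) + -ful (suffix: full of))


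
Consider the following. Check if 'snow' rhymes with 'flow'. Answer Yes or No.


Rime (stressed vowel + following sounds) of 'snow': -ow = /oʊ/
Rime of 'flow': -ow = /oʊ/
/oʊ/ and /oʊ/ are the same ending sound, so the words rhyme.

Yes


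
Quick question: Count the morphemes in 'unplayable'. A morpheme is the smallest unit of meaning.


Decomposition: un- (prefix) + play (root) + -able (suffix) = 3 morpheme(s)

3 morphemes


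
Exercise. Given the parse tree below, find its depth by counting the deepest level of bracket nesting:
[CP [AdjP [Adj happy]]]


Count bracket nesting levels:
'[' at pos 0: depth = 1
'[' at pos 4: depth = 2
'[' at pos 10: depth = 3
Maximum depth reached: 3

3


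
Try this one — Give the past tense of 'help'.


Apply rule: Add -ed. 'help' becomes 'helped'.

helped


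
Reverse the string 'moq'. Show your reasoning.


Reverse 'moq' character by character: 'qom'.

qom


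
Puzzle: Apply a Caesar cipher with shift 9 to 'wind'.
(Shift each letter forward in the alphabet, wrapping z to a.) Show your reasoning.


Shift each letter by 9: w -> f, i -> r, n -> w, d -> m. Result: 'frwm'.

frwm


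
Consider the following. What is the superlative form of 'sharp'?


Apply superlative formation (add -est): 'sharp' -> 'sharpest'.

sharpest


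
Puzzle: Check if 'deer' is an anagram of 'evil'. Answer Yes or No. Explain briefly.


Sorted letters of 'deer': 'deer'
Sorted letters of 'evil': 'eilv'
They do not match.

No


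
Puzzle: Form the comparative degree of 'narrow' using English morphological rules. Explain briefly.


Apply comparative formation (add -er): 'narrow' -> 'narrower'.

narrower


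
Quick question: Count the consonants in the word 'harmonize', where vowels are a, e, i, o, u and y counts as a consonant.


Consonants in 'harmonize': h, r, m, n, z = 5 consonants.

5


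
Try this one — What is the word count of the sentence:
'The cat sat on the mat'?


Split into words: The | cat | sat | on | the | mat = 6 words.

6


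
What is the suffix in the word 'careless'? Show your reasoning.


The word 'careless' = 'care' (root) + '-less' (suffix). The suffix is '-less'.

less


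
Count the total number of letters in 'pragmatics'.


Spell out 'pragmatics' and number each letter: p(1), r(2), a(3), g(4), m(5), a(6), t(7), i(8), c(9), s(10). Total: 10 letters.

10


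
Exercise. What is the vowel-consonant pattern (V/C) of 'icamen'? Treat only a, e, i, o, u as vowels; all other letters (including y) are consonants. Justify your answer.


Letter mapping: i = V, c = C, a = V, m = C, e = V, n = C.

VCVCVC


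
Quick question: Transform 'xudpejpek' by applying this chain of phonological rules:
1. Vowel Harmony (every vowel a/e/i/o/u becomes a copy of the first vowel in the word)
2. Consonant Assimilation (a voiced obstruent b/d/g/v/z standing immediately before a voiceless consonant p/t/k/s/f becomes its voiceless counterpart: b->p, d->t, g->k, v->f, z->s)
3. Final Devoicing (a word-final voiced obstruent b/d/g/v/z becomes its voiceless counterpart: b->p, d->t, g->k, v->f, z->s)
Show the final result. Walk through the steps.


Starting form: 'xudpejpek'
Rule 1: Vowel Harmony: all vowels become 'u' (matching first vowel). 'xudpejpek' -> 'xudpujpuk'
Rule 2: Consonant Assimilation: voiced obstruent before voiceless consonant becomes voiceless ('dp' -> 'tp'). 'xudpujpuk' -> 'xutpujpuk'
Rule 3: Final Devoicing: final consonant 'k' is not one of the voiced obstruents b/d/g/v/z. No change.
Final form: 'xutpujpuk'

xutpujpuk


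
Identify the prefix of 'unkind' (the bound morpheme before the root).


The word 'unkind' = 'un' (prefix) + 'kind' (root). The prefix is 'un'.

un


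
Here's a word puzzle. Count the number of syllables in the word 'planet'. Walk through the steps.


Break 'planet' into syllables: plan-et -> plan | et = 2 syllables

2 syllables


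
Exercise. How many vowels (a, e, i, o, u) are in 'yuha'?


Vowels in 'yuha': u, a = 2 vowels.

2


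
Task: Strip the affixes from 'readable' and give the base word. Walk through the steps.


Remove suffix '-able' from 'readable' to get root 'read'.

read


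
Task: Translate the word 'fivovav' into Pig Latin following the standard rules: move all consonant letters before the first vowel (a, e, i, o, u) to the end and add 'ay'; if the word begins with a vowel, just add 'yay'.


'fivovav': move consonant cluster 'f' to end and add 'ay': 'ivovavfay'.

ivovavfay


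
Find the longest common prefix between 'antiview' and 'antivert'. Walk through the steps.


Compare from the start: 5 characters match: 'antiv'. Mismatch at position 6: 'i' vs 'e'.

antiv


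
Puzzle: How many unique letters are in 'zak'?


Unique letters in 'zak': {a, k, z} = 3 distinct letters.

3


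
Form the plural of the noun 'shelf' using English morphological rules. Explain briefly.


Apply rule: Change -f to -ves. 'shelf' becomes 'shelves'.

shelves


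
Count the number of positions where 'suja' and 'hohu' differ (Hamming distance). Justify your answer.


Alignment:
Position 1: 's' vs 'h' = DIFFER
Position 2: 'u' vs 'o' = DIFFER
Position 3: 'j' vs 'h' = DIFFER
Position 4: 'a' vs 'u' = DIFFER
Total differences: 4

4


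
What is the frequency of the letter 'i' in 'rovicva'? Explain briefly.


Letter 'i' in 'rovicva': found at position(s) 4 = 1 occurrence(s).

1


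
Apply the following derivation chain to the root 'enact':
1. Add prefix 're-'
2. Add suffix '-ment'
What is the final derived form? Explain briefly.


Step 1: Add prefix 're-' to 'enact' = 'reenact'
Step 2: Add suffix '-ment' to 'reenact' = 'reenactment'

reenactment


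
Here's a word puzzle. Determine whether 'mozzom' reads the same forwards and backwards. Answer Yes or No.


Forward: 'mozzom'
Reversed: 'mozzom'
They are identical.

Yes


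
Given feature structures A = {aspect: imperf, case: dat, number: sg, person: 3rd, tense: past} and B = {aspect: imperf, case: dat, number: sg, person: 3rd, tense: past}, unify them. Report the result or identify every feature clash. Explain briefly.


Compare features:
aspect: A=imperf vs B=imperf -> unified: imperf
case: A=dat vs B=dat -> unified: dat
number: A=sg vs B=sg -> unified: sg
person: A=3rd vs B=3rd -> unified: 3rd
tense: A=past vs B=past -> unified: past
No clashes found.

Unified: {aspect: imperf, case: dat, number: sg, person: 3rd, tense: past}


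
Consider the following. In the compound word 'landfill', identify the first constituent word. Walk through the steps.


Split 'landfill' into 'land' + 'fill'. The first part is 'land'.

land


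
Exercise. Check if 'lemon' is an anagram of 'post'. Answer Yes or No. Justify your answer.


Sorted letters of 'lemon': 'elmno'
Sorted letters of 'post': 'opst'
They do not match.

No


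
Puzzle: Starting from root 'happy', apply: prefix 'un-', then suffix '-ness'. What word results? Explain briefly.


Step 1: Add prefix 'un-' to 'happy' = 'unhappy'
Step 2: Add suffix '-ness' to 'unhappy' = 'unhappiness'

unhappiness


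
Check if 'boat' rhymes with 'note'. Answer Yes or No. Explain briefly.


Rime (stressed vowel + following sounds) of 'boat': -oat = /oʊt/
Rime of 'note': -ote = /oʊt/
/oʊt/ and /oʊt/ are the same ending sound, so the words rhyme.

Yes


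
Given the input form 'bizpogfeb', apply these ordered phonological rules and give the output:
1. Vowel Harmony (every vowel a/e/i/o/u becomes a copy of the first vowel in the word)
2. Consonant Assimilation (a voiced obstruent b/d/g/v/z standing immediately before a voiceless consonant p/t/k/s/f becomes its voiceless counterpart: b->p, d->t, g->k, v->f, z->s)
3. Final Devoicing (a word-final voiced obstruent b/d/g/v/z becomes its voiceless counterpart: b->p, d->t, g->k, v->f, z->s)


Starting form: 'bizpogfeb'
Rule 1: Vowel Harmony: all vowels become 'i' (matching first vowel). 'bizpogfeb' -> 'bizpigfib'
Rule 2: Consonant Assimilation: voiced obstruent before voiceless consonant becomes voiceless ('zp' -> 'sp', 'gf' -> 'kf'). 'bizpigfib' -> 'bispikfib'
Rule 3: Final Devoicing: word-final voiced obstruent 'b' becomes voiceless 'p'. 'bispikfib' -> 'bispikfip'
Final form: 'bispikfip'

bispikfip


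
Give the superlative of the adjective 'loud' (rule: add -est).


Apply superlative formation (add -est): 'loud' -> 'loudest'.

loudest


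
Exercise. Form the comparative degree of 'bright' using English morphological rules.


Apply comparative formation (add -er): 'bright' -> 'brighter'.

brighter


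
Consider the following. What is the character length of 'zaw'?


Spell out 'zaw' and number each letter: z(1), a(2), w(3). Total: 3 letters.

3


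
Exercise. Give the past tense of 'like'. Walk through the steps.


Apply rule: Add -d (word ends in -e). 'like' becomes 'liked'.

liked


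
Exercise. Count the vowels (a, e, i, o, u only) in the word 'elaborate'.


Vowels in 'elaborate': e, a, o, a, e = 5 vowels.

5


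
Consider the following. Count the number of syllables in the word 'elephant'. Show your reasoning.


Break 'elephant' into syllables: el-e-phant -> el | e | phant = 3 syllables

3 syllables


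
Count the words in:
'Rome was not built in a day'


Split into words: Rome | was | not | built | in | a | day = 7 words.

7


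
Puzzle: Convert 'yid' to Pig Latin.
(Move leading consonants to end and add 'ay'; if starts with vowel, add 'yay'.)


'yid': move consonant cluster 'y' to end and add 'ay': 'idyay'.

idyay


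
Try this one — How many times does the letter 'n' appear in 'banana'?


Letter 'n' in 'banana': found at position(s) 3, 5 = 2 occurrence(s).

2


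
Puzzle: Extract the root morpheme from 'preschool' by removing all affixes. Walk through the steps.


Remove prefix 'pre' from 'preschool' to get root 'school'.

school


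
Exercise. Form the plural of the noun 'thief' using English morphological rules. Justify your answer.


Apply rule: Change -f to -ves. 'thief' becomes 'thieves'.

thieves


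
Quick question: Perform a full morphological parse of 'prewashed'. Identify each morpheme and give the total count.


Step 1: Identify prefix: 'pre' (meaning: before)
Step 2: Identify root: 'wash'
Step 3: Identify suffix(es): 'ed'
Decomposition: pre- (prefix: before) + wash (root) + -ed (suffix: past)
Total morphemes: 3

3 morphemes (pre- (prefix: before) + wash (root) + -ed (suffix: past))


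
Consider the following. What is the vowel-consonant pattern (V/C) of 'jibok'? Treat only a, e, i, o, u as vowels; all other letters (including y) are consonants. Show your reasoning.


Letter mapping: j = C, i = V, b = C, o = V, k = C.

CVCVC


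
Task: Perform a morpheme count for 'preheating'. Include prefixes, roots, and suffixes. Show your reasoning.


Decomposition: pre- (prefix) + heat (root) + -ing (suffix) = 3 morpheme(s)

3 morphemes


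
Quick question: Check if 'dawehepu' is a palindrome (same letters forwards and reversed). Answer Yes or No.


Forward: 'dawehepu'
Reversed: 'upehewad'
They differ.

No


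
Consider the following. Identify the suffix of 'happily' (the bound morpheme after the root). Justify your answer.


The word 'happily' = 'happy' (root) + '-ly' (suffix). The suffix is '-ly'.

ly


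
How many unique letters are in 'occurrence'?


Unique letters in 'occurrence': {c, e, n, o, r, u} = 6 distinct letters.

6


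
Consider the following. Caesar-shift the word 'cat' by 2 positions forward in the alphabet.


Shift each letter by 2: c -> e, a -> c, t -> v. Result: 'ecv'.

ecv


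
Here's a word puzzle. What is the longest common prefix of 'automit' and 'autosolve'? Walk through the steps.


Compare from the start: 4 characters match: 'auto'. Mismatch at position 5: 'm' vs 's'.

auto


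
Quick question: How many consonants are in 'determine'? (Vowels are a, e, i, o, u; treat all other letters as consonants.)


Consonants in 'determine': d, t, r, m, n = 5 consonants.

5


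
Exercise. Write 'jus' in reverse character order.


Reverse 'jus' character by character: 'suj'.

suj


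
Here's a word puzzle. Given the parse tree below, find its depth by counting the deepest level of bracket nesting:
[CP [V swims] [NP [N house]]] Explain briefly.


Count bracket nesting levels:
'[' at pos 0: depth = 1
'[' at pos 4: depth = 2
'[' at pos 14: depth = 2
'[' at pos 18: depth = 3
Maximum depth reached: 3

3


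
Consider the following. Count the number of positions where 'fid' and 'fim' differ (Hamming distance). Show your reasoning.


Alignment:
Position 1: 'f' vs 'f' = match
Position 2: 'i' vs 'i' = match
Position 3: 'd' vs 'm' = DIFFER
Total differences: 1

1


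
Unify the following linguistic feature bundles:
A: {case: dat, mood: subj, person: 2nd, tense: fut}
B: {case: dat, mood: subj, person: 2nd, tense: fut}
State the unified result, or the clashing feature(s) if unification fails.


Compare features:
case: A=dat vs B=dat -> unified: dat
mood: A=subj vs B=subj -> unified: subj
person: A=2nd vs B=2nd -> unified: 2nd
tense: A=fut vs B=fut -> unified: fut
No clashes found.

Unified: {case: dat, mood: subj, person: 2nd, tense: fut}


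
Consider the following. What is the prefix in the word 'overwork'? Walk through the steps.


The word 'overwork' = 'over' (prefix) + 'work' (root). The prefix is 'over'.

over


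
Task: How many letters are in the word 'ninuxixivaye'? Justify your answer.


Spell out 'ninuxixivaye' and number each letter: n(1), i(2), n(3), u(4), x(5), i(6), x(7), i(8), v(9), a(10), y(11), e(12). Total: 12 letters.

12


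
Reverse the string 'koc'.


Reverse 'koc' character by character: 'cok'.

cok


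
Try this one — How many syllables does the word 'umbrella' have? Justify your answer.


Break 'umbrella' into syllables: um-brel-la -> um | brel | la = 3 syllables

3 syllables


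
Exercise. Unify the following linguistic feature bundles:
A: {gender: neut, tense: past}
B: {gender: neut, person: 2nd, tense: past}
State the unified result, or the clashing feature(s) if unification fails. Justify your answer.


Compare features:
gender: A=neut vs B=neut -> unified: neut
person: A=_ vs B=2nd -> unified: 2nd
tense: A=past vs B=past -> unified: past
No clashes found.

Unified: {gender: neut, person: 2nd, tense: past}


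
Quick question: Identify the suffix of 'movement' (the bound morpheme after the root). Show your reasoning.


The word 'movement' = 'move' (root) + '-ment' (suffix). The suffix is '-ment'.

ment


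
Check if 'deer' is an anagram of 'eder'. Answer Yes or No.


Sorted letters of 'deer': 'deer'
Sorted letters of 'eder': 'deer'
They match.

Yes


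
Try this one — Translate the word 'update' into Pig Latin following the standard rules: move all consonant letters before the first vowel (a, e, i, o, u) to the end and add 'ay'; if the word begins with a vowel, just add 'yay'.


'update' starts with a vowel, so add 'yay': 'updateyay'.

updateyay


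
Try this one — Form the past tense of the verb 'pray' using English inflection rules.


Apply rule: Add -ed. 'pray' becomes 'prayed'.

prayed


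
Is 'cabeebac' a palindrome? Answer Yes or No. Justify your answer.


Forward: 'cabeebac'
Reversed: 'cabeebac'
They are identical.

Yes
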